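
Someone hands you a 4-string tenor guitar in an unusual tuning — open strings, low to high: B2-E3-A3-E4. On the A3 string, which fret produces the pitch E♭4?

6

E♭4 is 6 semitones above the open A3 (A–Bb–B–C–Db–D–Eb), so it sits at fret 6.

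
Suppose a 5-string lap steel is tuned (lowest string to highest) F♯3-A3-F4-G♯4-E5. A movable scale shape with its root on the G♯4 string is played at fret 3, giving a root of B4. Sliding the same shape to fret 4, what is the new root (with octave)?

Moving from fret 3 to fret 4 shifts the root by 1 semitone.
B4 up 1 semitone is C5.

C5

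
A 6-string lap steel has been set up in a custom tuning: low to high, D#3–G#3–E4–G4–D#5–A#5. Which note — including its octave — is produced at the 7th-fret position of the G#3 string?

D#4

Each fret is one semitone, so G#3 + 7 = D#4.
(Equivalently spelled Eb4.)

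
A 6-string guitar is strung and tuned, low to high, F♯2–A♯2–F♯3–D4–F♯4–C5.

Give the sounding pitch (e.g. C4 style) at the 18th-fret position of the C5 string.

C5 is MIDI 72. Adding 18 gives 90, which is F♯6.
(Equivalently spelled G♭6.)

F♯6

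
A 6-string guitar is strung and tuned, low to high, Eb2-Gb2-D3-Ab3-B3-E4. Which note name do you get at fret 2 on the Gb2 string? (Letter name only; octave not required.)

The open Gb2 string plus 2 semitones: Gb–G–Ab.

Ab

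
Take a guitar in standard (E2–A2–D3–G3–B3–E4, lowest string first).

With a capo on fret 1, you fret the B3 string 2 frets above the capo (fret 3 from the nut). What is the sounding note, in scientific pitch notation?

D4

The capo raises the open B3 by 1 semitone to C4; fretting 2 more gives B3 + 1 + 2 = B3 + 3 semitones = D4.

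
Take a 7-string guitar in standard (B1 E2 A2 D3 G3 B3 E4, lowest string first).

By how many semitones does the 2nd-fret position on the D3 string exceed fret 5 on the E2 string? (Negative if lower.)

7 semitones

D3 at fret 2 → E3 (MIDI 52); E2 at fret 5 → A2 (MIDI 45).
52 − 45 = 7, so the two pitches are 7 semitones apart.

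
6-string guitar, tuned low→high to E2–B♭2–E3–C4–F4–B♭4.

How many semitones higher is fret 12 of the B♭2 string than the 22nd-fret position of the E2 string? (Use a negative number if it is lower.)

-4 semitones

B♭2 at fret 12 → B♭3 (MIDI 58); E2 at fret 22 → D4 (MIDI 62).
58 − 62 = -4, so the two pitches are 4 semitones apart.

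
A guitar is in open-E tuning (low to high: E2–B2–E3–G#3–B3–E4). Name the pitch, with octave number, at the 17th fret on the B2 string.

The open B2 string plus 17 semitones: B–C–C#–D–…–D–D#–E.
The walk passes from B into C 2 times, so the octave number goes from 2 to 4.

E4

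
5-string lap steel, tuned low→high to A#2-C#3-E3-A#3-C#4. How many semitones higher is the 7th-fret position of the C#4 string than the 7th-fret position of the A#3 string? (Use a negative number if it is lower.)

3 semitones

C#4 at fret 7 → G#4 (MIDI 68); A#3 at fret 7 → F4 (MIDI 65).
68 − 65 = 3, so the two pitches are 3 semitones apart.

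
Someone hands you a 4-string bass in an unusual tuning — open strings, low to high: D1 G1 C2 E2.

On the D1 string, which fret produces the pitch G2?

17

G2 is 17 semitones above the open D1 (D–D#–E–F–…–F–F#–G), so it sits at fret 17.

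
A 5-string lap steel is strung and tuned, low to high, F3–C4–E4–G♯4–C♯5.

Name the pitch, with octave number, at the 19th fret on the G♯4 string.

G♯4 is MIDI 68. Adding 19 gives 87, which is D♯6.
(Equivalently spelled E♭6.)

D♯6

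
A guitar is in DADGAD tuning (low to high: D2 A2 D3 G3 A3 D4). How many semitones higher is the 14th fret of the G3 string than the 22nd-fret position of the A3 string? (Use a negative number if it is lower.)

G3 at fret 14 → A4 (MIDI 69); A3 at fret 22 → G5 (MIDI 79).
69 − 79 = -10, so the two pitches are 10 semitones apart.

-10 semitones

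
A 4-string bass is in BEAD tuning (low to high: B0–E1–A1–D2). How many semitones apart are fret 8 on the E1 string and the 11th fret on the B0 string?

2 semitones

E1 at fret 8 → C2 (MIDI 36); B0 at fret 11 → A#1 (MIDI 34).
36 − 34 = 2, so the two pitches are 2 semitones apart, with C2 the higher.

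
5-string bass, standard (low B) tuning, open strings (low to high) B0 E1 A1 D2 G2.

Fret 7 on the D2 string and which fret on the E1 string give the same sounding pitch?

17

Fret 7 on D2 is MIDI 38 + 7 = 45 (A2). On the E1 string (open MIDI 28), that pitch is 45 − 28 = fret 17.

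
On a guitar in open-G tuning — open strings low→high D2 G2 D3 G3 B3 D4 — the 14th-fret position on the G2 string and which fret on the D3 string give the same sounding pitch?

Fret 14 on G2 is MIDI 43 + 14 = 57 (A3). On the D3 string (open MIDI 50), that pitch is 57 − 50 = fret 7.

7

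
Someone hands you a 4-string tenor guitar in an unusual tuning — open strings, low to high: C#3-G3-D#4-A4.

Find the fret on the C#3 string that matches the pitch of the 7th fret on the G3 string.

13

G3 at fret 7 is G3 + 7 semitones = D4.
The open C#3 string is 6 semitones below the open G3, so the same pitch on the C#3 string lies at fret 7 + 6 = 13.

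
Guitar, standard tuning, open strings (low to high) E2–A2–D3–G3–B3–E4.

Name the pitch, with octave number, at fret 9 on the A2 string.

F#3

A2 is MIDI 45. Adding 9 gives 54, which is F#3.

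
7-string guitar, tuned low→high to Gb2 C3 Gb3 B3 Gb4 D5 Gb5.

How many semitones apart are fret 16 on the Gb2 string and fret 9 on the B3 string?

10 semitones

Gb2 at fret 16 → Bb3 (MIDI 58); B3 at fret 9 → Ab4 (MIDI 68).
58 − 68 = -10, so the two pitches are 10 semitones apart, with Ab4 the higher.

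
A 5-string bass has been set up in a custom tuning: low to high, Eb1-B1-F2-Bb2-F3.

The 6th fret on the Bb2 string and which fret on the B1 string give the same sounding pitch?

Bb2 at fret 6 is Bb2 + 6 semitones = E3.
The open B1 string is 11 semitones below the open Bb2, so the same pitch on the B1 string lies at fret 6 + 11 = 17.

17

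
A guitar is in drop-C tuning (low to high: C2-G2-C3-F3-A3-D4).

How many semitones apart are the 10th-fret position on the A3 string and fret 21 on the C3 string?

A3 at fret 10 → G4 (MIDI 67); C3 at fret 21 → A4 (MIDI 69).
67 − 69 = -2, so the two pitches are 2 semitones apart, with A4 the higher.

2 semitones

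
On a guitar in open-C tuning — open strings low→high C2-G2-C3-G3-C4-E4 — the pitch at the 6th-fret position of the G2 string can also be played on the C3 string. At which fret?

1

Fret 6 on G2 is MIDI 43 + 6 = 49 (C#3). On the C3 string (open MIDI 48), that pitch is 49 − 48 = fret 1.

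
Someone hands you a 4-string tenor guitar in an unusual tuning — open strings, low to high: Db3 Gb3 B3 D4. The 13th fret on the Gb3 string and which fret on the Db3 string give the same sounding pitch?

18

Fret 13 on Gb3 is MIDI 54 + 13 = 67 (G4). On the Db3 string (open MIDI 49), that pitch is 67 − 49 = fret 18.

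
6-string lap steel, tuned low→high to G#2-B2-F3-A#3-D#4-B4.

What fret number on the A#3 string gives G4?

G4 is 9 semitones above the open A#3 (A#–B–C–C#–D–D#–E–F–F#–G), so it sits at fret 9.

9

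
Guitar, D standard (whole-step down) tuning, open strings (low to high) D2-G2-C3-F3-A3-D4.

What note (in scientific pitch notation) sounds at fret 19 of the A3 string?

E5

Each fret is one semitone, so A3 + 19 = E5.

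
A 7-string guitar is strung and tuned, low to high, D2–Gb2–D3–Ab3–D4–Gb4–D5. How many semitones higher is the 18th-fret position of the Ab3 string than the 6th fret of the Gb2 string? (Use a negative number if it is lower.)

26 semitones

Ab3 at fret 18 → D5 (MIDI 74); Gb2 at fret 6 → C3 (MIDI 48).
74 − 48 = 26, so the two pitches are 26 semitones apart.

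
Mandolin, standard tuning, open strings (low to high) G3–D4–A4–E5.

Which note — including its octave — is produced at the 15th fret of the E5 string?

The open E5 string plus 15 semitones: E–F–F#–G–…–F–F#–G.
The walk passes from B into C once, so the octave number goes from 5 to 6.

G6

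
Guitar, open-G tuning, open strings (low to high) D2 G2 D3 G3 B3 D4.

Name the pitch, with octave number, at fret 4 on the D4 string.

F#4

The open D4 string plus 4 semitones: D–D#–E–F–F#.
No B→C boundary is crossed, so the octave stays at 4.
(Equivalently spelled Gb4.)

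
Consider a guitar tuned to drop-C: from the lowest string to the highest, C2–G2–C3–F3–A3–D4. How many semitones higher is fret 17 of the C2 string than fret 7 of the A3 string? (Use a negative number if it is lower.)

-11 semitones

C2 at fret 17 → F3 (MIDI 53); A3 at fret 7 → E4 (MIDI 64).
53 − 64 = -11, so the two pitches are 11 semitones apart.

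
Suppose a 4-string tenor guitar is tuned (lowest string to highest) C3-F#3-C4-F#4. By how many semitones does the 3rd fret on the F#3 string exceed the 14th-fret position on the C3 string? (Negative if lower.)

F#3 at fret 3 → A3 (MIDI 57); C3 at fret 14 → D4 (MIDI 62).
57 − 62 = -5, so the two pitches are 5 semitones apart.

-5 semitones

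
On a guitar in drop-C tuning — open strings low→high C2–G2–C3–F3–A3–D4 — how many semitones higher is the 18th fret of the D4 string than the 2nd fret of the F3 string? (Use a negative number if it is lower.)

25 semitones

D4 at fret 18 → G#5 (MIDI 80); F3 at fret 2 → G3 (MIDI 55).
80 − 55 = 25, so the two pitches are 25 semitones apart.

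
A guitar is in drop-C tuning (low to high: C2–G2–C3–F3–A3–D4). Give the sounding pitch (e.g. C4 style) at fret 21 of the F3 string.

The open F3 string plus 21 semitones: F–F#–G–G#–…–C–C#–D.
The walk passes from B into C 2 times, so the octave number goes from 3 to 5.

D5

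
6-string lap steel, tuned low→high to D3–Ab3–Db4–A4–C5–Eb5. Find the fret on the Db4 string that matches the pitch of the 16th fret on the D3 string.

Fret 16 on D3 is MIDI 50 + 16 = 66 (Gb4). On the Db4 string (open MIDI 61), that pitch is 66 − 61 = fret 5.

5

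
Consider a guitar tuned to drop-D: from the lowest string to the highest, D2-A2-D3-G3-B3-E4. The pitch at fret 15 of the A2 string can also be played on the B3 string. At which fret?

Fret 15 on A2 is MIDI 45 + 15 = 60 (C4). On the B3 string (open MIDI 59), that pitch is 60 − 59 = fret 1.

1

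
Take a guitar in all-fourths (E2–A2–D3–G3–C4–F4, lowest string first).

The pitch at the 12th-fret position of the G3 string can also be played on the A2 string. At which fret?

22

G3 at fret 12 is G3 + 12 semitones = G4.
The open A2 string is 10 semitones below the open G3, so the same pitch on the A2 string lies at fret 12 + 10 = 22.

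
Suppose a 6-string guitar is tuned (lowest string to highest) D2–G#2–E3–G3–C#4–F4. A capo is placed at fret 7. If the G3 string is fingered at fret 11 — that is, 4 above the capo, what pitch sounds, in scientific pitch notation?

The capo raises the open G3 by 7 semitones to D4; fretting 4 more gives G3 + 7 + 4 = G3 + 11 semitones = F#4.
(Also written Gb.)

F#4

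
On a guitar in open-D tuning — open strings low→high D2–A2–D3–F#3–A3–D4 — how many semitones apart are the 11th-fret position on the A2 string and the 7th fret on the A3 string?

8 semitones

A2 at fret 11 → G#3 (MIDI 56); A3 at fret 7 → E4 (MIDI 64).
56 − 64 = -8, so the two pitches are 8 semitones apart, with E4 the higher.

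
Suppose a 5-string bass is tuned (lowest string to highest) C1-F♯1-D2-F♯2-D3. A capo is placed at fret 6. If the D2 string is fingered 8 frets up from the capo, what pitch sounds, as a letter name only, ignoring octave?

The capo raises the open D2 by 6 semitones to G♯2; fretting 8 more gives D2 + 6 + 8 = D2 + 14 semitones, landing on E.

E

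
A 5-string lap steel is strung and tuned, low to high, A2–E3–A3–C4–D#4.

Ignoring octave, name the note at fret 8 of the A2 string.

F

A2 is MIDI 45. Adding 8 gives 53; 53 mod 12 = 5, i.e. F.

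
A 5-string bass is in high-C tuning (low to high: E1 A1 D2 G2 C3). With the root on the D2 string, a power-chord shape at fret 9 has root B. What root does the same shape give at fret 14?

Moving from fret 9 to fret 14 shifts the root by 5 semitones.
B up 5 semitones is E.

E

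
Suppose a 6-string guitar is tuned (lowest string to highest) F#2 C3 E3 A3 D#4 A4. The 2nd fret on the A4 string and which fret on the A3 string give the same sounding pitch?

A4 at fret 2 is A4 + 2 semitones = B4.
The open A3 string is 12 semitones below the open A4, so the same pitch on the A3 string lies at fret 2 + 12 = 14.

14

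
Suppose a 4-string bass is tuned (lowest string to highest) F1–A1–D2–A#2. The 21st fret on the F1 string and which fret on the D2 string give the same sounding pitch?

Fret 21 on F1 is MIDI 29 + 21 = 50 (D3). On the D2 string (open MIDI 38), that pitch is 50 − 38 = fret 12.

12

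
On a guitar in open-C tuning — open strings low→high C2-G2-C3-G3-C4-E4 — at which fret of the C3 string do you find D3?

D3 is 2 semitones above the open C3 (C–C#–D), so it sits at fret 2.

2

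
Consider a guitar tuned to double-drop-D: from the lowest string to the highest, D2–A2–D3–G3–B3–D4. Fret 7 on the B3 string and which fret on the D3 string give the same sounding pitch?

Fret 7 on B3 is MIDI 59 + 7 = 66 (F♯4). On the D3 string (open MIDI 50), that pitch is 66 − 50 = fret 16.

16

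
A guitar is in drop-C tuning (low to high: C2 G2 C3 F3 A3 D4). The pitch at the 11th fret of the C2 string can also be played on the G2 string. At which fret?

Fret 11 on C2 is MIDI 36 + 11 = 47 (B2). On the G2 string (open MIDI 43), that pitch is 47 − 43 = fret 4.

4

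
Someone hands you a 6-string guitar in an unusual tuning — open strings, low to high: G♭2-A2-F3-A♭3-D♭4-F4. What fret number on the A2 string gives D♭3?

D♭3 is 4 semitones above the open A2 (A–Bb–B–C–Db), so it sits at fret 4.

4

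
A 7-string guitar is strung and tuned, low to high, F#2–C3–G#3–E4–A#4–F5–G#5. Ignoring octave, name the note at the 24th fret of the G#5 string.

G#

The open G#5 string plus 24 semitones: G#–A–A#–B–…–F#–G–G#.
(Equivalently spelled Ab.)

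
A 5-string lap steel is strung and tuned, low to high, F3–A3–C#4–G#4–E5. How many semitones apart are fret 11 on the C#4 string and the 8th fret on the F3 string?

11 semitones

C#4 at fret 11 → C5 (MIDI 72); F3 at fret 8 → C#4 (MIDI 61).
72 − 61 = 11, so the two pitches are 11 semitones apart, with C5 the higher.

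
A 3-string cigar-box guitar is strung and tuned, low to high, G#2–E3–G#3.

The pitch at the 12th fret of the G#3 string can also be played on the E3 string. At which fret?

Fret 12 on G#3 is MIDI 56 + 12 = 68 (G#4). On the E3 string (open MIDI 52), that pitch is 68 − 52 = fret 16.

16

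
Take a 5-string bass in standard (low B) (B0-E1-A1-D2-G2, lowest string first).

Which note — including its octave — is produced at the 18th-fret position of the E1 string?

E1 is MIDI 28. Adding 18 gives 46, which is A#2.

A#2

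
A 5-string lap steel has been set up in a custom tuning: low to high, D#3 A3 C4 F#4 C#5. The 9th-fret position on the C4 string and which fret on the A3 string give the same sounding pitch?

Fret 9 on C4 is MIDI 60 + 9 = 69 (A4). On the A3 string (open MIDI 57), that pitch is 69 − 57 = fret 12.

12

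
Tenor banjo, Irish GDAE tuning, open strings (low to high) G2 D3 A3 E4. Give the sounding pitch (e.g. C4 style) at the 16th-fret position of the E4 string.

E4 is MIDI 64. Adding 16 gives 80, which is G#5.
(Equivalently spelled Ab5.)

G#5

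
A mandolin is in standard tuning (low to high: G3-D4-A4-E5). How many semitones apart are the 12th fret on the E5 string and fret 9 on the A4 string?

10 semitones

E5 at fret 12 → E6 (MIDI 88); A4 at fret 9 → F♯5 (MIDI 78).
88 − 78 = 10, so the two pitches are 10 semitones apart, with E6 the higher.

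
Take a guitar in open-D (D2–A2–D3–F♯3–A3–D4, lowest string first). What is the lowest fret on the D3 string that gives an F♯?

From D3, count semitones up the chromatic scale until reaching F♯: D–D#–E–F–F# — 4 steps.

4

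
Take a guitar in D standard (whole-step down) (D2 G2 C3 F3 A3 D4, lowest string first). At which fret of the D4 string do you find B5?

B5 is 21 semitones above the open D4 (D–D#–E–F–…–A–A#–B), so it sits at fret 21.

21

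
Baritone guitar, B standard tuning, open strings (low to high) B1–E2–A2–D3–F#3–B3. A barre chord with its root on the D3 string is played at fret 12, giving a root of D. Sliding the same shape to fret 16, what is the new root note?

Moving from fret 12 to fret 16 shifts the root by 4 semitones.
D up 4 semitones is F#.

F#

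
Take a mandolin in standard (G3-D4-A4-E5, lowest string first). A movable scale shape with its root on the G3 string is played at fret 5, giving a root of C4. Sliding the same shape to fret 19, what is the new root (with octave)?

D5

Moving from fret 5 to fret 19 shifts the root by 14 semitones.
C4 up 14 semitones is D5.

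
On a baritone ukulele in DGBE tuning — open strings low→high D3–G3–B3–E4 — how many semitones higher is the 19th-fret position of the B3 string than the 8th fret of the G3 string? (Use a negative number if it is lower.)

B3 at fret 19 → F♯5 (MIDI 78); G3 at fret 8 → D♯4 (MIDI 63).
78 − 63 = 15, so the two pitches are 15 semitones apart.

15 semitones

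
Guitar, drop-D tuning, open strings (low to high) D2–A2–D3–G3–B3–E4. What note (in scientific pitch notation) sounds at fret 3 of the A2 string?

Each fret is one semitone, so A2 + 3 = C3.

C3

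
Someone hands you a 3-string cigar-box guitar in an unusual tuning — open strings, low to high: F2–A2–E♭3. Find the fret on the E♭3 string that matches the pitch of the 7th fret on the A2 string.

1

A2 at fret 7 is A2 + 7 semitones = E3.
The open E♭3 string is 6 semitones above the open A2, so the same pitch on the E♭3 string lies at fret 7 − 6 = 1.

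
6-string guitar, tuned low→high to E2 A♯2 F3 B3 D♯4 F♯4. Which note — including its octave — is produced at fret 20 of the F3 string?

C♯5

Each fret is one semitone, so F3 + 20 = C♯5.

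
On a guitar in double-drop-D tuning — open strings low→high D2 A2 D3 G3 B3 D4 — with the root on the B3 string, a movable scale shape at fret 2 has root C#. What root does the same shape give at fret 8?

G

Moving from fret 2 to fret 8 shifts the root by 6 semitones.
C# up 6 semitones is G.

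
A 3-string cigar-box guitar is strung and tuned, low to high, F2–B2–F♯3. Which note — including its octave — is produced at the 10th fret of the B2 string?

B2 is MIDI 47. Adding 10 gives 57, which is A3.

A3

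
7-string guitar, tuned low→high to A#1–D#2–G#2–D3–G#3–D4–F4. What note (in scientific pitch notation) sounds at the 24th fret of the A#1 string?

A#3

The open A#1 string plus 24 semitones: A#–B–C–C#–…–G#–A–A#.
The walk passes from B into C 2 times, so the octave number goes from 1 to 3.
(Equivalently spelled Bb3.)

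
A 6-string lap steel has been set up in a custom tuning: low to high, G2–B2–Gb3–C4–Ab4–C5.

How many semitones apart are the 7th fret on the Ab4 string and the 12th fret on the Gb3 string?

9 semitones

Ab4 at fret 7 → Eb5 (MIDI 75); Gb3 at fret 12 → Gb4 (MIDI 66).
75 − 66 = 9, so the two pitches are 9 semitones apart, with Eb5 the higher.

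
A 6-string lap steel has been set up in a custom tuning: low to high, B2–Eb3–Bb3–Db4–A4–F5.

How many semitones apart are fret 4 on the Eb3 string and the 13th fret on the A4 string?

Eb3 at fret 4 → G3 (MIDI 55); A4 at fret 13 → Bb5 (MIDI 82).
55 − 82 = -27, so the two pitches are 27 semitones apart, with Bb5 the higher.

27 semitones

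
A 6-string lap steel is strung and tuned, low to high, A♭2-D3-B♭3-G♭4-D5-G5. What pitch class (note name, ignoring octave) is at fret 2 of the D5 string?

E

Each fret is one semitone, so D5 + 2 = E.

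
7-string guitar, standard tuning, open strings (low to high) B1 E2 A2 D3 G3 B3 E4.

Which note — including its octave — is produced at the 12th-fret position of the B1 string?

Each fret is one semitone, so B1 + 12 = B2.

B2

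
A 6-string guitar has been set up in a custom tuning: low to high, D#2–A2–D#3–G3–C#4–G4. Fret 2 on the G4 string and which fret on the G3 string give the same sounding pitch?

G4 at fret 2 is G4 + 2 semitones = A4.
The open G3 string is 12 semitones below the open G4, so the same pitch on the G3 string lies at fret 2 + 12 = 14.

14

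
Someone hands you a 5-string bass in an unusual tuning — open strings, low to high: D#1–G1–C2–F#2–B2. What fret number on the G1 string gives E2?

E2 is 9 semitones above the open G1 (G–G#–A–A#–B–C–C#–D–D#–E), so it sits at fret 9.

9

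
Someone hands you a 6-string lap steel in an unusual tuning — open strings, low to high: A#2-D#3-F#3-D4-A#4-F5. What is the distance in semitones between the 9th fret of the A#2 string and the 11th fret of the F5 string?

A#2 at fret 9 → G3 (MIDI 55); F5 at fret 11 → E6 (MIDI 88).
55 − 88 = -33, so the two pitches are 33 semitones apart, with E6 the higher.

33 semitones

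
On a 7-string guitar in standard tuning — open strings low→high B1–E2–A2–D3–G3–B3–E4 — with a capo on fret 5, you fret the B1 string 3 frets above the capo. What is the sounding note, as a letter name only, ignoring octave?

The capo raises the open B1 by 5 semitones to E2; fretting 3 more gives B1 + 5 + 3 = B1 + 8 semitones, landing on G.

G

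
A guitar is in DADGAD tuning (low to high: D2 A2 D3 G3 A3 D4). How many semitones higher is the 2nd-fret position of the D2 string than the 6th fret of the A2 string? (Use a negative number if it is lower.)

-11 semitones

D2 at fret 2 → E2 (MIDI 40); A2 at fret 6 → D♯3 (MIDI 51).
40 − 51 = -11, so the two pitches are 11 semitones apart.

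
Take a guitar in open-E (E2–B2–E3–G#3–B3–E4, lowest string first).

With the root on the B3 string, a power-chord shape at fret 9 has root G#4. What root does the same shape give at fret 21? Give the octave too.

Moving from fret 9 to fret 21 shifts the root by 12 semitones.
G#4 up 12 semitones is G#5.

G#5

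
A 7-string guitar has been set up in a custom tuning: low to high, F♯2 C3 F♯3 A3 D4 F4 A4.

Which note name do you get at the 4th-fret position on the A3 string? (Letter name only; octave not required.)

Each fret is one semitone, so A3 + 4 = C♯.

C♯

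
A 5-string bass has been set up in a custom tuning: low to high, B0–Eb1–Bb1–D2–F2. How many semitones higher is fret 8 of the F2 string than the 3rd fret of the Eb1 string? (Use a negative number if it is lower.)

19 semitones

F2 at fret 8 → Db3 (MIDI 49); Eb1 at fret 3 → Gb1 (MIDI 30).
49 − 30 = 19, so the two pitches are 19 semitones apart.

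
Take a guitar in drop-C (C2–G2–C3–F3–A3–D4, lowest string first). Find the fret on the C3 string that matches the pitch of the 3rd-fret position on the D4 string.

Fret 3 on D4 is MIDI 62 + 3 = 65 (F4). On the C3 string (open MIDI 48), that pitch is 65 − 48 = fret 17.

17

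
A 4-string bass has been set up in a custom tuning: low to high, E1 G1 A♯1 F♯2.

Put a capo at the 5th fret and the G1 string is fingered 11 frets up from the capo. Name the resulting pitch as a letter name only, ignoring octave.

B

The capo raises the open G1 by 5 semitones to C2; fretting 11 more gives G1 + 5 + 11 = G1 + 16 semitones, landing on B.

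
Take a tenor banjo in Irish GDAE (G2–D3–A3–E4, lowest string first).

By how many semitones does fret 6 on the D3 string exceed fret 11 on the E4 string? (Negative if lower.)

-19 semitones

D3 at fret 6 → G#3 (MIDI 56); E4 at fret 11 → D#5 (MIDI 75).
56 − 75 = -19, so the two pitches are 19 semitones apart.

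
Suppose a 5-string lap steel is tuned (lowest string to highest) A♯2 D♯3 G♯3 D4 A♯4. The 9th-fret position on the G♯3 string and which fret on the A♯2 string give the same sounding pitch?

19

Fret 9 on G♯3 is MIDI 56 + 9 = 65 (F4). On the A♯2 string (open MIDI 46), that pitch is 65 − 46 = fret 19.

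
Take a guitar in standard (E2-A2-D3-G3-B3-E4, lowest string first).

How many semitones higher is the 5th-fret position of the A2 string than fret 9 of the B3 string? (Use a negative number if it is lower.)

A2 at fret 5 → D3 (MIDI 50); B3 at fret 9 → G#4 (MIDI 68).
50 − 68 = -18, so the two pitches are 18 semitones apart.

-18 semitones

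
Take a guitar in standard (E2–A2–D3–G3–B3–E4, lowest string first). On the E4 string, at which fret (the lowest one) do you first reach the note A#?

6

From E4, count semitones up the chromatic scale until reaching A#: E–F–F#–G–G#–A–A# — 6 steps.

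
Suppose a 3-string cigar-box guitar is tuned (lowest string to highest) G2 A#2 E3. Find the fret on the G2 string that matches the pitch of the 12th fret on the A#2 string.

15

A#2 at fret 12 is A#2 + 12 semitones = A#3.
The open G2 string is 3 semitones below the open A#2, so the same pitch on the G2 string lies at fret 12 + 3 = 15.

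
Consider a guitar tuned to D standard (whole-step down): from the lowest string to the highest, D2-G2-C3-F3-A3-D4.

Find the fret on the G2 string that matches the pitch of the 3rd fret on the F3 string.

F3 at fret 3 is F3 + 3 semitones = G#3.
The open G2 string is 10 semitones below the open F3, so the same pitch on the G2 string lies at fret 3 + 10 = 13.

13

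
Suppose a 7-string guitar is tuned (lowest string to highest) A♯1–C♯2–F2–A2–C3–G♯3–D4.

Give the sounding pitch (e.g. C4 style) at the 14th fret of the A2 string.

A2 is MIDI 45. Adding 14 gives 59, which is B3.

B3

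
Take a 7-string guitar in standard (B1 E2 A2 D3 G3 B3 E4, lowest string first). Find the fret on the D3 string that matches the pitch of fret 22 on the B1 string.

Fret 22 on B1 is MIDI 35 + 22 = 57 (A3). On the D3 string (open MIDI 50), that pitch is 57 − 50 = fret 7.

7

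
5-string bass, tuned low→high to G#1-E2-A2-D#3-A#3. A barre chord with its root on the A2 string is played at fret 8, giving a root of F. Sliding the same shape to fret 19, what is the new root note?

Moving from fret 8 to fret 19 shifts the root by 11 semitones.
F up 11 semitones is E.

E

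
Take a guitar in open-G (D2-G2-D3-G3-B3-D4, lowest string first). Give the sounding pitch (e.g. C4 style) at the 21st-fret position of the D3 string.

B4

D3 is MIDI 50. Adding 21 gives 71, which is B4.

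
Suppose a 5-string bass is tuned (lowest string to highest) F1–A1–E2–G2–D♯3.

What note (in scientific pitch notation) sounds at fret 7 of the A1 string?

E2

Each fret is one semitone, so A1 + 7 = E2.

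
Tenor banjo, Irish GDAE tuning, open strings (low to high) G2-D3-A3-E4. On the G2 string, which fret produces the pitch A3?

14

A3 is 14 semitones above the open G2 (G–G#–A–A#–…–G–G#–A), so it sits at fret 14.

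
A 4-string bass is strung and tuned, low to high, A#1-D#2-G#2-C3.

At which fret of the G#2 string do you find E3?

8

E3 is 8 semitones above the open G#2 (G#–A–A#–B–C–C#–D–D#–E), so it sits at fret 8.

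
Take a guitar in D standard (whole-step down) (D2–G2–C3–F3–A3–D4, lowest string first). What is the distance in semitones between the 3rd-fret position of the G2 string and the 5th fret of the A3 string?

16 semitones

G2 at fret 3 → A♯2 (MIDI 46); A3 at fret 5 → D4 (MIDI 62).
46 − 62 = -16, so the two pitches are 16 semitones apart, with D4 the higher.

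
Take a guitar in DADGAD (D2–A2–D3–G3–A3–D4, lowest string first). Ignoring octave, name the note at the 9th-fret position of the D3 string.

The open D3 string plus 9 semitones: D–D#–E–F–F#–G–G#–A–A#–B.

B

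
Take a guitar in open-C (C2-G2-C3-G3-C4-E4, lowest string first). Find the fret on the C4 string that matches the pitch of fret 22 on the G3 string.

G3 at fret 22 is G3 + 22 semitones = F5.
The open C4 string is 5 semitones above the open G3, so the same pitch on the C4 string lies at fret 22 − 5 = 17.

17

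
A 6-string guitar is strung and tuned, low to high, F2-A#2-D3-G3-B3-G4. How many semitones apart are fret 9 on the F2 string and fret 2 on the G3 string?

F2 at fret 9 → D3 (MIDI 50); G3 at fret 2 → A3 (MIDI 57).
50 − 57 = -7, so the two pitches are 7 semitones apart, with A3 the higher.

7 semitones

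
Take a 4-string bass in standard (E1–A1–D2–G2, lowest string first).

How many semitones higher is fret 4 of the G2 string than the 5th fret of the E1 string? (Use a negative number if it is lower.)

14 semitones

G2 at fret 4 → B2 (MIDI 47); E1 at fret 5 → A1 (MIDI 33).
47 − 33 = 14, so the two pitches are 14 semitones apart.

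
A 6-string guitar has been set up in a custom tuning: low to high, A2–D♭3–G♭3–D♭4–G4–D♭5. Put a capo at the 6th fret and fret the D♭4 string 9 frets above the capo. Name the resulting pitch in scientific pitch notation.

E5

The capo raises the open D♭4 by 6 semitones to G4; fretting 9 more gives D♭4 + 6 + 9 = D♭4 + 15 semitones = E5.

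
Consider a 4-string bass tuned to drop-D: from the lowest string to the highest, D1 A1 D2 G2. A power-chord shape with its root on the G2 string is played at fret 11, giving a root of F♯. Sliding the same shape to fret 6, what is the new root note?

C♯

Moving from fret 11 to fret 6 shifts the root by -5 semitones.
F♯ down 5 semitones is C♯.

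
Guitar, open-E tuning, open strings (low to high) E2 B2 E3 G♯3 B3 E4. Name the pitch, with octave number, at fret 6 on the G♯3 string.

Each fret is one semitone, so G♯3 + 6 = D4.

D4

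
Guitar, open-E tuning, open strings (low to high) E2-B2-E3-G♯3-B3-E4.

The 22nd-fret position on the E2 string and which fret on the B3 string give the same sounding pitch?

3

E2 at fret 22 is E2 + 22 semitones = D4.
The open B3 string is 19 semitones above the open E2, so the same pitch on the B3 string lies at fret 22 − 19 = 3.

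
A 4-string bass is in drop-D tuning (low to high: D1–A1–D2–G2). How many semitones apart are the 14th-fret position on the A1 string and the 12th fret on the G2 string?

A1 at fret 14 → B2 (MIDI 47); G2 at fret 12 → G3 (MIDI 55).
47 − 55 = -8, so the two pitches are 8 semitones apart, with G3 the higher.

8 semitones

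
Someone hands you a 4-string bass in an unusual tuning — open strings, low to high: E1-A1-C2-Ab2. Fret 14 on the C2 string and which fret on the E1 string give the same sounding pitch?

Fret 14 on C2 is MIDI 36 + 14 = 50 (D3). On the E1 string (open MIDI 28), that pitch is 50 − 28 = fret 22.

22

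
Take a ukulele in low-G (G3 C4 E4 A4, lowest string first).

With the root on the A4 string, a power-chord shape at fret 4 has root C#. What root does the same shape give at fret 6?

Moving from fret 4 to fret 6 shifts the root by 2 semitones.
C# up 2 semitones is D#.

D#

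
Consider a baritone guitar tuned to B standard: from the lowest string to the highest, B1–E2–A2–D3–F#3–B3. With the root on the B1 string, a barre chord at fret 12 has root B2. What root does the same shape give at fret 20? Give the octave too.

G3

Moving from fret 12 to fret 20 shifts the root by 8 semitones.
B2 up 8 semitones is G3.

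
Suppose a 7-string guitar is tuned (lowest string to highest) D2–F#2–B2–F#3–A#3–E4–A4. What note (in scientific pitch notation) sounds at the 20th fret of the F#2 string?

D4

F#2 is MIDI 42. Adding 20 gives 62, which is D4.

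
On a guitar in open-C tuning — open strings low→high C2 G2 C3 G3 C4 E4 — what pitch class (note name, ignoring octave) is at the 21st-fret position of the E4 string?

C♯

E4 is MIDI 64. Adding 21 gives 85; 85 mod 12 = 1, i.e. C♯.
(Equivalently spelled D♭.)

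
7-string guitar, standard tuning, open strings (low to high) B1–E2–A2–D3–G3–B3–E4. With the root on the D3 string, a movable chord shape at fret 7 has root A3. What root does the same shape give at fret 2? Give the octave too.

Moving from fret 7 to fret 2 shifts the root by -5 semitones.
A3 down 5 semitones is E3.

E3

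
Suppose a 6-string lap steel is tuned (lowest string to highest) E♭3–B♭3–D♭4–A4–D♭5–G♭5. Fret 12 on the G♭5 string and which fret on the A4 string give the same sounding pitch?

21

Fret 12 on G♭5 is MIDI 78 + 12 = 90 (G♭6). On the A4 string (open MIDI 69), that pitch is 90 − 69 = fret 21.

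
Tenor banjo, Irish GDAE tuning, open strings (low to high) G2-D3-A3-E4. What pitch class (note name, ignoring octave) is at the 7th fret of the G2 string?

D

Each fret is one semitone, so G2 + 7 = D.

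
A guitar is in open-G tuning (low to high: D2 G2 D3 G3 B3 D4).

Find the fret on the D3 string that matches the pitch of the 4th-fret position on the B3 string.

13

Fret 4 on B3 is MIDI 59 + 4 = 63 (D#4). On the D3 string (open MIDI 50), that pitch is 63 − 50 = fret 13.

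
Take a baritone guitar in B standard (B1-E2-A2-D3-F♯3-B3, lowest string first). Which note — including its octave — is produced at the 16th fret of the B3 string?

D♯5

B3 is MIDI 59. Adding 16 gives 75, which is D♯5.
(Equivalently spelled E♭5.)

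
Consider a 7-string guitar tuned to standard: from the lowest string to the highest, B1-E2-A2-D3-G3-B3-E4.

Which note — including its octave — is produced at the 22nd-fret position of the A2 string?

Each fret is one semitone, so A2 + 22 = G4.

G4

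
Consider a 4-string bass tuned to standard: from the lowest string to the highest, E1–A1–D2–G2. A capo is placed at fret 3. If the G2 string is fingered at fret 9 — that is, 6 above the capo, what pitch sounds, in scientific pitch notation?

The capo raises the open G2 by 3 semitones to A♯2; fretting 6 more gives G2 + 3 + 6 = G2 + 9 semitones = E3.

E3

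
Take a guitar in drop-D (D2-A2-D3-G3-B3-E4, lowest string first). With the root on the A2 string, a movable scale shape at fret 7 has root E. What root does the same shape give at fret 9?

Moving from fret 7 to fret 9 shifts the root by 2 semitones.
E up 2 semitones is F#.

F#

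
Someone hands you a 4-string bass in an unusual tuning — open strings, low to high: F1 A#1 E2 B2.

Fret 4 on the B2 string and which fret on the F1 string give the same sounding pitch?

22

B2 at fret 4 is B2 + 4 semitones = D#3.
The open F1 string is 18 semitones below the open B2, so the same pitch on the F1 string lies at fret 4 + 18 = 22.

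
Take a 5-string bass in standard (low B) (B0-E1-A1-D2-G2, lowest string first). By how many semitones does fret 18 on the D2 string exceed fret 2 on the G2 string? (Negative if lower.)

11 semitones

D2 at fret 18 → G#3 (MIDI 56); G2 at fret 2 → A2 (MIDI 45).
56 − 45 = 11, so the two pitches are 11 semitones apart.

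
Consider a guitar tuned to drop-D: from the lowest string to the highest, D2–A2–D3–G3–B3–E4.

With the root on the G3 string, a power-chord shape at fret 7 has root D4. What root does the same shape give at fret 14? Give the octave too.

Moving from fret 7 to fret 14 shifts the root by 7 semitones.
D4 up 7 semitones is A4.

A4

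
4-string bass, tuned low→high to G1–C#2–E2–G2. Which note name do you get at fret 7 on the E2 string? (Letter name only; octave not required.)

Each fret is one semitone, so E2 + 7 = B.

B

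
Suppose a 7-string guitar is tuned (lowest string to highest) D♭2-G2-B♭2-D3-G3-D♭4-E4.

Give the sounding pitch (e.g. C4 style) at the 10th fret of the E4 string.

The open E4 string plus 10 semitones: E–F–Gb–G–…–C–Db–D.
The walk passes from B into C once, so the octave number goes from 4 to 5.

D5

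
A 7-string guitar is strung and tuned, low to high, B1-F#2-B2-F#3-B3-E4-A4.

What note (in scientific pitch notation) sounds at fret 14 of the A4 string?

B5

A4 is MIDI 69. Adding 14 gives 83, which is B5.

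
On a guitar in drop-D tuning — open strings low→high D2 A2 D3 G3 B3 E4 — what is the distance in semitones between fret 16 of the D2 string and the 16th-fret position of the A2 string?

7 semitones

D2 at fret 16 → F#3 (MIDI 54); A2 at fret 16 → C#4 (MIDI 61).
54 − 61 = -7, so the two pitches are 7 semitones apart, with C#4 the higher.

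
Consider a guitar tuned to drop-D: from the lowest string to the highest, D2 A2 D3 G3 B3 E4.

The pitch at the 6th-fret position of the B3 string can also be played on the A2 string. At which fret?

B3 at fret 6 is B3 + 6 semitones = F4.
The open A2 string is 14 semitones below the open B3, so the same pitch on the A2 string lies at fret 6 + 14 = 20.

20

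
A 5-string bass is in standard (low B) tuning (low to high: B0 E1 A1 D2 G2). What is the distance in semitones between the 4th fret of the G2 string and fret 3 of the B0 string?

21 semitones

G2 at fret 4 → B2 (MIDI 47); B0 at fret 3 → D1 (MIDI 26).
47 − 26 = 21, so the two pitches are 21 semitones apart, with B2 the higher.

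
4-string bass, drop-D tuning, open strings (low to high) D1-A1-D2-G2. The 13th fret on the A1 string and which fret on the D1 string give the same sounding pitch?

A1 at fret 13 is A1 + 13 semitones = A#2.
The open D1 string is 7 semitones below the open A1, so the same pitch on the D1 string lies at fret 13 + 7 = 20.

20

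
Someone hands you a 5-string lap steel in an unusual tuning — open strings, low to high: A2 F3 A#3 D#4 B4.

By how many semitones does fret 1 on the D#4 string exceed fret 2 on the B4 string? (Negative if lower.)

-9 semitones

D#4 at fret 1 → E4 (MIDI 64); B4 at fret 2 → C#5 (MIDI 73).
64 − 73 = -9, so the two pitches are 9 semitones apart.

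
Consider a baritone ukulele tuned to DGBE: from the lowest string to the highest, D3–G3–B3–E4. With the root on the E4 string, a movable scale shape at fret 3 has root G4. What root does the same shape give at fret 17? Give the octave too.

Moving from fret 3 to fret 17 shifts the root by 14 semitones.
G4 up 14 semitones is A5.

A5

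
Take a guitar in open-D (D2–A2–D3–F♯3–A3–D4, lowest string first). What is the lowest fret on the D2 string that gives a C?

From D2, count semitones up the chromatic scale until reaching C: D–D#–E–F–…–A#–B–C — 10 steps.

10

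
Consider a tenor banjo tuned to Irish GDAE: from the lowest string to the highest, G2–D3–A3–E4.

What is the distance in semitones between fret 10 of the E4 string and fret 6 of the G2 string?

E4 at fret 10 → D5 (MIDI 74); G2 at fret 6 → C♯3 (MIDI 49).
74 − 49 = 25, so the two pitches are 25 semitones apart, with D5 the higher.

25 semitones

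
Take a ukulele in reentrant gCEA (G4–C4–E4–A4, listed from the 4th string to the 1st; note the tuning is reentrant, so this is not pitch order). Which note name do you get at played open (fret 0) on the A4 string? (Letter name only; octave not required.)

Fret 0 is the open string itself, so the pitch is just A.

A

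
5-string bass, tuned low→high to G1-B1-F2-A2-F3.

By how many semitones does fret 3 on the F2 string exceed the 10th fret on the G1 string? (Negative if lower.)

F2 at fret 3 → G#2 (MIDI 44); G1 at fret 10 → F2 (MIDI 41).
44 − 41 = 3, so the two pitches are 3 semitones apart.

3 semitones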